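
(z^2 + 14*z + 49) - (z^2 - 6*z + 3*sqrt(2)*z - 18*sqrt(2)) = -3*sqrt(2)*z + 20*z + 18*sqrt(2) + 49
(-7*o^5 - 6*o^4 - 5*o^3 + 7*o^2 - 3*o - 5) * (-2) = 14*o^5 + 12*o^4 + 10*o^3 - 14*o^2 + 6*o + 10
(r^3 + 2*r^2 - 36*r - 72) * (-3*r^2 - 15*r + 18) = -3*r^5 - 21*r^4 + 96*r^3 + 792*r^2 + 432*r - 1296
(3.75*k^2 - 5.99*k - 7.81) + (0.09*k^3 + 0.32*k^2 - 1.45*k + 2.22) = 0.09*k^3 + 4.07*k^2 - 7.44*k - 5.59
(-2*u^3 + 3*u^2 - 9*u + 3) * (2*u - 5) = -4*u^4 + 16*u^3 - 33*u^2 + 51*u - 15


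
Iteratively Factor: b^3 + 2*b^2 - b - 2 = (b - 1)*(b^2 + 3*b + 2) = (b - 1)*(b + 1)*(b + 2)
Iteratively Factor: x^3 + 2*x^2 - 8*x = (x)*(x^2 + 2*x - 8) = x*(x - 2)*(x + 4)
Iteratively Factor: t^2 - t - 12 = (t + 3)*(t - 4)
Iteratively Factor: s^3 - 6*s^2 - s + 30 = (s + 2)*(s^2 - 8*s + 15) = (s - 5)*(s + 2)*(s - 3)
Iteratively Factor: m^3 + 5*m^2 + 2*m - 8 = (m + 2)*(m^2 + 3*m - 4) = (m + 2)*(m + 4)*(m - 1)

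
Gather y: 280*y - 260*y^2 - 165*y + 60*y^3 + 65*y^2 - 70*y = 60*y^3 - 195*y^2 + 45*y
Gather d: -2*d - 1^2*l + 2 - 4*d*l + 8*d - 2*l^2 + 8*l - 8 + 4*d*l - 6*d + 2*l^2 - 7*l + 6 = 0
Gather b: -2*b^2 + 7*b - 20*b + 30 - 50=-2*b^2 - 13*b - 20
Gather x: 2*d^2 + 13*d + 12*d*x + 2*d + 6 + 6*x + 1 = 2*d^2 + 15*d + x*(12*d + 6) + 7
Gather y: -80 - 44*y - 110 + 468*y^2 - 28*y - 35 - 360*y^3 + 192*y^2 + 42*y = -360*y^3 + 660*y^2 - 30*y - 225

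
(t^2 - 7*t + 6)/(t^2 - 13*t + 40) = (t^2 - 7*t + 6)/(t^2 - 13*t + 40)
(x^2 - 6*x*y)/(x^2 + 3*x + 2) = x*(x - 6*y)/(x^2 + 3*x + 2)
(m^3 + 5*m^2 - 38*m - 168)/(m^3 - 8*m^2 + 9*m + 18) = (m^2 + 11*m + 28)/(m^2 - 2*m - 3)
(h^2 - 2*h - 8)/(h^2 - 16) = (h + 2)/(h + 4)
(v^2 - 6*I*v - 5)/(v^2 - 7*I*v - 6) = (v - 5*I)/(v - 6*I)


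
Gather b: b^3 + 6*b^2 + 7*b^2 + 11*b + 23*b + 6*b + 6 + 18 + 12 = b^3 + 13*b^2 + 40*b + 36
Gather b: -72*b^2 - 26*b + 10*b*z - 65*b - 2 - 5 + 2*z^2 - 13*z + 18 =-72*b^2 + b*(10*z - 91) + 2*z^2 - 13*z + 11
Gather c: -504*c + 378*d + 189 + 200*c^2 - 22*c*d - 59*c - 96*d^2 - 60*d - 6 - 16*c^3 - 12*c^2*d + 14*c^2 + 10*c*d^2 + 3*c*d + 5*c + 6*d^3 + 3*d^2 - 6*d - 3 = -16*c^3 + c^2*(214 - 12*d) + c*(10*d^2 - 19*d - 558) + 6*d^3 - 93*d^2 + 312*d + 180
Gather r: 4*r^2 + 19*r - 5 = 4*r^2 + 19*r - 5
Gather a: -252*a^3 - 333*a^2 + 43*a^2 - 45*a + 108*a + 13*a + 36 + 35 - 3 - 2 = -252*a^3 - 290*a^2 + 76*a + 66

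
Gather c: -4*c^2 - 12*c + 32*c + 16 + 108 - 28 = -4*c^2 + 20*c + 96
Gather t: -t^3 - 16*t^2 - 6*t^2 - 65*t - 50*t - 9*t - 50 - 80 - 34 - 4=-t^3 - 22*t^2 - 124*t - 168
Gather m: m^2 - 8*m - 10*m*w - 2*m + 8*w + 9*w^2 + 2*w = m^2 + m*(-10*w - 10) + 9*w^2 + 10*w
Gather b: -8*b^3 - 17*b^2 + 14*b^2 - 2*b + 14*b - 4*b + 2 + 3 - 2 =-8*b^3 - 3*b^2 + 8*b + 3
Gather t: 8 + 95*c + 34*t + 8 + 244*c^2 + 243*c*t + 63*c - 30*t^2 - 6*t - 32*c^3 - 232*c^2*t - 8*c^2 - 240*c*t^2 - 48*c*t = -32*c^3 + 236*c^2 + 158*c + t^2*(-240*c - 30) + t*(-232*c^2 + 195*c + 28) + 16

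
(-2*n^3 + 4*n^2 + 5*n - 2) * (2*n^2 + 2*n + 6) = -4*n^5 + 4*n^4 + 6*n^3 + 30*n^2 + 26*n - 12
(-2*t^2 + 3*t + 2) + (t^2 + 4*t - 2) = -t^2 + 7*t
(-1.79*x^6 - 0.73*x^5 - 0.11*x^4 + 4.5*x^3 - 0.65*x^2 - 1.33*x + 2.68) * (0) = 0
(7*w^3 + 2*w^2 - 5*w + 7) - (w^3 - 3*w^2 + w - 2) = 6*w^3 + 5*w^2 - 6*w + 9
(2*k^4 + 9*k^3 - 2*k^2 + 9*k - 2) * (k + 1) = 2*k^5 + 11*k^4 + 7*k^3 + 7*k^2 + 7*k - 2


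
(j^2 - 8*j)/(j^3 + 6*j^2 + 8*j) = (j - 8)/(j^2 + 6*j + 8)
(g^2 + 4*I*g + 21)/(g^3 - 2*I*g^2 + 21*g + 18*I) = (g^2 + 4*I*g + 21)/(g^3 - 2*I*g^2 + 21*g + 18*I)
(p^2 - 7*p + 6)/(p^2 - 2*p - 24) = (p - 1)/(p + 4)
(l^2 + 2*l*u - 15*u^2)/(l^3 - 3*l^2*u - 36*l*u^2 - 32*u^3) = (-l^2 - 2*l*u + 15*u^2)/(-l^3 + 3*l^2*u + 36*l*u^2 + 32*u^3)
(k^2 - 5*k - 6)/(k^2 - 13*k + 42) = (k + 1)/(k - 7)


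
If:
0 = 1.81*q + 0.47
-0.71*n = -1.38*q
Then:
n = -0.50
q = -0.26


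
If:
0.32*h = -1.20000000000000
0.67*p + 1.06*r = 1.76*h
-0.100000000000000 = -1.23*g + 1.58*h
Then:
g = -4.74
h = -3.75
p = -1.58208955223881*r - 9.85074626865672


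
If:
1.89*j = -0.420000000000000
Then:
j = -0.22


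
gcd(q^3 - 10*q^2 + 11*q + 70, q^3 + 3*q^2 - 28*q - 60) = q^2 - 3*q - 10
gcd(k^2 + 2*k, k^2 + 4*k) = k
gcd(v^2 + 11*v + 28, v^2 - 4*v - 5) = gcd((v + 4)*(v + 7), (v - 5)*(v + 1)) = 1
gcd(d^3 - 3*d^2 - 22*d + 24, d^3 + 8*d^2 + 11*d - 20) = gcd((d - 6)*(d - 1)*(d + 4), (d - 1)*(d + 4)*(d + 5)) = d^2 + 3*d - 4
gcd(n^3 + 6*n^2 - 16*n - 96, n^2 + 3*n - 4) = n + 4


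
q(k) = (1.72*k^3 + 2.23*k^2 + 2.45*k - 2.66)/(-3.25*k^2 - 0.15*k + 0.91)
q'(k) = (6.5*k + 0.15)*(1.72*k^3 + 2.23*k^2 + 2.45*k - 2.66)/(-3.25*k^2 - 0.15*k + 0.91)^2 + (5.16*k^2 + 4.46*k + 2.45)/(-3.25*k^2 - 0.15*k + 0.91) = (-5.59*k^4 - 0.515999999999998*k^3 + 12.3236*k^2 - 13.2314*k + 1.8305)/(10.5625*k^4 + 0.975*k^3 - 5.8925*k^2 - 0.273*k + 0.8281)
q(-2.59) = 1.17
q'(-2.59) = -0.29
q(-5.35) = 2.36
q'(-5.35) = -0.49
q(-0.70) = 6.71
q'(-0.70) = 47.87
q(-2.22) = 1.08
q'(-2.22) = -0.17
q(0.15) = -2.75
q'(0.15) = 0.18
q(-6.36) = 2.86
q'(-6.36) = -0.50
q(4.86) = -3.39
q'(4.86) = -0.50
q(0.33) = -3.05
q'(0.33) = -4.98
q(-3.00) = 1.30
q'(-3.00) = -0.37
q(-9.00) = 4.21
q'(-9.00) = -0.52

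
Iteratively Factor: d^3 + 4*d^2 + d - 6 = (d + 2)*(d^2 + 2*d - 3) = (d - 1)*(d + 2)*(d + 3)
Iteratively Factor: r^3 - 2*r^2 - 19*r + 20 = (r - 5)*(r^2 + 3*r - 4) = (r - 5)*(r - 1)*(r + 4)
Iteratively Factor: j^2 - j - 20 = (j + 4)*(j - 5)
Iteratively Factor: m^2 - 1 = (m - 1)*(m + 1)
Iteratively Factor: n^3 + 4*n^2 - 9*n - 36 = (n + 4)*(n^2 - 9) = (n + 3)*(n + 4)*(n - 3)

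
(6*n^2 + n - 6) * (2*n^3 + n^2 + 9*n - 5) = 12*n^5 + 8*n^4 + 43*n^3 - 27*n^2 - 59*n + 30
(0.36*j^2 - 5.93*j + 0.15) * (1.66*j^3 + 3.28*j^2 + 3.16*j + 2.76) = 0.5976*j^5 - 8.663*j^4 - 18.0638*j^3 - 17.2532*j^2 - 15.8928*j + 0.414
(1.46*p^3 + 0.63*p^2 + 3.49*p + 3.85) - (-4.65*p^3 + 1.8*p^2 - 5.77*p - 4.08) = 6.11*p^3 - 1.17*p^2 + 9.26*p + 7.93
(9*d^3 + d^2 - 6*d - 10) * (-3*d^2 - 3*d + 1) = -27*d^5 - 30*d^4 + 24*d^3 + 49*d^2 + 24*d - 10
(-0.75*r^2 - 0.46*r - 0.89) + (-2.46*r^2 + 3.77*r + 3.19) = -3.21*r^2 + 3.31*r + 2.3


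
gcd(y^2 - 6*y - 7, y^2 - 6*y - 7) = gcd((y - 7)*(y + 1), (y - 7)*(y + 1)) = y^2 - 6*y - 7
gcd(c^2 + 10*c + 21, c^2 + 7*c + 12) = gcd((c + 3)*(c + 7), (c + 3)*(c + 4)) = c + 3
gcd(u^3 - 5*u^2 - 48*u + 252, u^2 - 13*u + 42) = u - 6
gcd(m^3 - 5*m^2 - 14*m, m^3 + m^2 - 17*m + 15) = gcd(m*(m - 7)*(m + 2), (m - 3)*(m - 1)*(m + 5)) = 1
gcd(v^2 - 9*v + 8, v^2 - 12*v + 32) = v - 8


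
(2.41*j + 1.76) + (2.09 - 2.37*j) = 0.04*j + 3.85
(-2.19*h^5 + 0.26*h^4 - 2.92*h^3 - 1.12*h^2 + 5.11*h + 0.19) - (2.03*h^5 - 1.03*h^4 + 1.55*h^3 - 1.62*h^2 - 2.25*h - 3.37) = -4.22*h^5 + 1.29*h^4 - 4.47*h^3 + 0.5*h^2 + 7.36*h + 3.56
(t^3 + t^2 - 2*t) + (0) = t^3 + t^2 - 2*t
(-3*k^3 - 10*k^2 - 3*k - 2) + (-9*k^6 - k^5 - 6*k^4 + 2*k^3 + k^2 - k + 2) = -9*k^6 - k^5 - 6*k^4 - k^3 - 9*k^2 - 4*k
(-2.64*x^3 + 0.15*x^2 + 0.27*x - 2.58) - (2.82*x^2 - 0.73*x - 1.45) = -2.64*x^3 - 2.67*x^2 + 1.0*x - 1.13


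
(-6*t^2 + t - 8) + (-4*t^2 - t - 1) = -10*t^2 - 9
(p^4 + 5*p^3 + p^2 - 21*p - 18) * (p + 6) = p^5 + 11*p^4 + 31*p^3 - 15*p^2 - 144*p - 108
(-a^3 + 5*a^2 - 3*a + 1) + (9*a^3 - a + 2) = 8*a^3 + 5*a^2 - 4*a + 3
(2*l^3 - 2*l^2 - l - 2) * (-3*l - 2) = -6*l^4 + 2*l^3 + 7*l^2 + 8*l + 4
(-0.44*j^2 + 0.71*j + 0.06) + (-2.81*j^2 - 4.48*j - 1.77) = -3.25*j^2 - 3.77*j - 1.71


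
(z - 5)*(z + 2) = z^2 - 3*z - 10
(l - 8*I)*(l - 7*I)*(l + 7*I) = l^3 - 8*I*l^2 + 49*l - 392*I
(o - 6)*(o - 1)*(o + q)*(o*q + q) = o^4*q + o^3*q^2 - 6*o^3*q - 6*o^2*q^2 - o^2*q - o*q^2 + 6*o*q + 6*q^2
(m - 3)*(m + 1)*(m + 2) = m^3 - 7*m - 6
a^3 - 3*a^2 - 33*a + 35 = (a - 7)*(a - 1)*(a + 5)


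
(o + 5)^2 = o^2 + 10*o + 25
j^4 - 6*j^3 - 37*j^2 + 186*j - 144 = (j - 8)*(j - 3)*(j - 1)*(j + 6)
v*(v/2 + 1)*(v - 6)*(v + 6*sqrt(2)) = v^4/2 - 2*v^3 + 3*sqrt(2)*v^3 - 12*sqrt(2)*v^2 - 6*v^2 - 36*sqrt(2)*v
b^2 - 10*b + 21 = (b - 7)*(b - 3)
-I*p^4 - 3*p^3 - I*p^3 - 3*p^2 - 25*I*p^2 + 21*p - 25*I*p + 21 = (p + 1)*(p - 7*I)*(p + 3*I)*(-I*p + 1)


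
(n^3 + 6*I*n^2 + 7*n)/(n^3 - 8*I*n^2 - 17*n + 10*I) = n*(n + 7*I)/(n^2 - 7*I*n - 10)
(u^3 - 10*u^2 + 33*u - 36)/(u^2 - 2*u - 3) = (u^2 - 7*u + 12)/(u + 1)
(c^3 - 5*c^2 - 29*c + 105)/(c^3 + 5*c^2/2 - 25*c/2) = 2*(c^2 - 10*c + 21)/(c*(2*c - 5))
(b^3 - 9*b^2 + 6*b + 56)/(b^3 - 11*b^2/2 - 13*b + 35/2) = 2*(b^2 - 2*b - 8)/(2*b^2 + 3*b - 5)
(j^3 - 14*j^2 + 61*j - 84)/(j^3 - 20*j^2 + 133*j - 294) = (j^2 - 7*j + 12)/(j^2 - 13*j + 42)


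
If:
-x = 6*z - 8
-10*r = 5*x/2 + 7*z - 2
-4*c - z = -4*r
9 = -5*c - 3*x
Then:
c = -57/61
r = -33/61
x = -88/61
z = 96/61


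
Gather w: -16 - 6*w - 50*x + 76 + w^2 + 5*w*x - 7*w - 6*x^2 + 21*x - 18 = w^2 + w*(5*x - 13) - 6*x^2 - 29*x + 42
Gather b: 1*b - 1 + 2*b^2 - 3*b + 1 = 2*b^2 - 2*b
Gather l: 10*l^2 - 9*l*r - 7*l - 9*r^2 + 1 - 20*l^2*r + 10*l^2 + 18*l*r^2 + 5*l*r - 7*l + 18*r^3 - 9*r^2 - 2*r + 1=l^2*(20 - 20*r) + l*(18*r^2 - 4*r - 14) + 18*r^3 - 18*r^2 - 2*r + 2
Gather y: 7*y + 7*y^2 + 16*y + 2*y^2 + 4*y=9*y^2 + 27*y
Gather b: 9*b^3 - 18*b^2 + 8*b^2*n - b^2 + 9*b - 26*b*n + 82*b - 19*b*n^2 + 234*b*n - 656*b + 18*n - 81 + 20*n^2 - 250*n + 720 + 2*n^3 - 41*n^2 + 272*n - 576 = 9*b^3 + b^2*(8*n - 19) + b*(-19*n^2 + 208*n - 565) + 2*n^3 - 21*n^2 + 40*n + 63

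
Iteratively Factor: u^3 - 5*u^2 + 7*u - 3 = (u - 3)*(u^2 - 2*u + 1) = (u - 3)*(u - 1)*(u - 1)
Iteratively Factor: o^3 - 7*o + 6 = (o - 1)*(o^2 + o - 6) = (o - 1)*(o + 3)*(o - 2)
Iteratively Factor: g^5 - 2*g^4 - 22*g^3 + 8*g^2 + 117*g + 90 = (g + 3)*(g^4 - 5*g^3 - 7*g^2 + 29*g + 30) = (g + 2)*(g + 3)*(g^3 - 7*g^2 + 7*g + 15) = (g - 3)*(g + 2)*(g + 3)*(g^2 - 4*g - 5) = (g - 3)*(g + 1)*(g + 2)*(g + 3)*(g - 5)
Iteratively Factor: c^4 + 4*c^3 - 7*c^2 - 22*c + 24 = (c + 4)*(c^3 - 7*c + 6) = (c - 1)*(c + 4)*(c^2 + c - 6) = (c - 1)*(c + 3)*(c + 4)*(c - 2)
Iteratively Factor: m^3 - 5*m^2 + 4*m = (m)*(m^2 - 5*m + 4) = m*(m - 4)*(m - 1)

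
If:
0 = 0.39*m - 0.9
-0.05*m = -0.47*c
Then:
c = 0.25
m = 2.31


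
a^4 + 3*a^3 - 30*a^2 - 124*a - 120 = (a - 6)*(a + 2)^2*(a + 5)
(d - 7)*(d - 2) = d^2 - 9*d + 14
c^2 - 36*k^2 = (c - 6*k)*(c + 6*k)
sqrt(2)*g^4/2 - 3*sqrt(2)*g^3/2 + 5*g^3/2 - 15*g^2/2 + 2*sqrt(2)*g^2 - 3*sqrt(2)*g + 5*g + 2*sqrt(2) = (g - 2)*(g - 1)*(g + 2*sqrt(2))*(sqrt(2)*g/2 + 1/2)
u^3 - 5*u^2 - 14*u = u*(u - 7)*(u + 2)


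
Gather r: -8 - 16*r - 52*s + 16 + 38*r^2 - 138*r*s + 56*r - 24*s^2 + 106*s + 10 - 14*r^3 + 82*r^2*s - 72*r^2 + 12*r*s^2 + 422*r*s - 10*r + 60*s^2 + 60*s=-14*r^3 + r^2*(82*s - 34) + r*(12*s^2 + 284*s + 30) + 36*s^2 + 114*s + 18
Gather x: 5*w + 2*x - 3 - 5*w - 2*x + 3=0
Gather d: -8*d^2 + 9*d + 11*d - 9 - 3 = -8*d^2 + 20*d - 12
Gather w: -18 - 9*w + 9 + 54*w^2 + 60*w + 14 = 54*w^2 + 51*w + 5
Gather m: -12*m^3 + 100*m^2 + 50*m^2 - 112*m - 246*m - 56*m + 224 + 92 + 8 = -12*m^3 + 150*m^2 - 414*m + 324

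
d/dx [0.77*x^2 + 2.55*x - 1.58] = 1.54*x + 2.55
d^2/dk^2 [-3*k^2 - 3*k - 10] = -6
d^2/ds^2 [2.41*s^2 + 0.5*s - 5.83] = 4.82000000000000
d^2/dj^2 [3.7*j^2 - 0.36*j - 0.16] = 7.40000000000000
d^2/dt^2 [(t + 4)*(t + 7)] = 2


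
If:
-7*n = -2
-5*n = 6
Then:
No Solution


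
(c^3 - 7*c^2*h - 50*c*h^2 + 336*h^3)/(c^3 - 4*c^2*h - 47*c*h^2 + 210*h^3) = (c - 8*h)/(c - 5*h)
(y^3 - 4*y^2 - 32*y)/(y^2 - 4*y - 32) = y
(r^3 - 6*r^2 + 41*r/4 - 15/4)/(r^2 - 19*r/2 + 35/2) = (2*r^2 - 7*r + 3)/(2*(r - 7))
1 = 1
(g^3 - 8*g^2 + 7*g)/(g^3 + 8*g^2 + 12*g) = (g^2 - 8*g + 7)/(g^2 + 8*g + 12)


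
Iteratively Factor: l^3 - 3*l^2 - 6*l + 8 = (l - 4)*(l^2 + l - 2) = (l - 4)*(l + 2)*(l - 1)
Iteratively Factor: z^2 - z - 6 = (z + 2)*(z - 3)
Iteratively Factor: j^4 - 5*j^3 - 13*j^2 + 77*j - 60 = (j - 3)*(j^3 - 2*j^2 - 19*j + 20) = (j - 3)*(j - 1)*(j^2 - j - 20) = (j - 3)*(j - 1)*(j + 4)*(j - 5)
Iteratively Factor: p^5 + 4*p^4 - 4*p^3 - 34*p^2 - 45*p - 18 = (p + 2)*(p^4 + 2*p^3 - 8*p^2 - 18*p - 9) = (p - 3)*(p + 2)*(p^3 + 5*p^2 + 7*p + 3) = (p - 3)*(p + 2)*(p + 3)*(p^2 + 2*p + 1) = (p - 3)*(p + 1)*(p + 2)*(p + 3)*(p + 1)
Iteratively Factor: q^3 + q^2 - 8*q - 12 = (q + 2)*(q^2 - q - 6) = (q - 3)*(q + 2)*(q + 2)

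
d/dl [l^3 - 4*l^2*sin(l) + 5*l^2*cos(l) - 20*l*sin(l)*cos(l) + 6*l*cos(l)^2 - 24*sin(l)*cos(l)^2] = -5*l^2*sin(l) - 4*l^2*cos(l) + 3*l^2 - 8*l*sin(l) - 6*l*sin(2*l) + 10*l*cos(l) - 20*l*cos(2*l) - 10*sin(2*l) - 6*cos(l) + 3*cos(2*l) - 18*cos(3*l) + 3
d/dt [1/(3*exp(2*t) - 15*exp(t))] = (5 - 2*exp(t))*exp(-t)/(3*(exp(t) - 5)^2)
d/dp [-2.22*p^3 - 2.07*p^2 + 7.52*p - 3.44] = -6.66*p^2 - 4.14*p + 7.52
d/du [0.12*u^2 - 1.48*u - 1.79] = 0.24*u - 1.48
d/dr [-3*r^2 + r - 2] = 1 - 6*r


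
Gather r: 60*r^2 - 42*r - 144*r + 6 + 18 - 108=60*r^2 - 186*r - 84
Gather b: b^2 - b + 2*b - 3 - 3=b^2 + b - 6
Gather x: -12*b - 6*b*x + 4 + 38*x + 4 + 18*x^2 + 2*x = -12*b + 18*x^2 + x*(40 - 6*b) + 8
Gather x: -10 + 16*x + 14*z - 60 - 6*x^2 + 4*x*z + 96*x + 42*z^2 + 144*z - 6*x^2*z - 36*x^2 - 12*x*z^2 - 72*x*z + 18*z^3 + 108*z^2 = x^2*(-6*z - 42) + x*(-12*z^2 - 68*z + 112) + 18*z^3 + 150*z^2 + 158*z - 70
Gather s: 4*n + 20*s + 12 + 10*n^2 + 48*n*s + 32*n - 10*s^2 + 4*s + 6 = 10*n^2 + 36*n - 10*s^2 + s*(48*n + 24) + 18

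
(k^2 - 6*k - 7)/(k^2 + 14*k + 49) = (k^2 - 6*k - 7)/(k^2 + 14*k + 49)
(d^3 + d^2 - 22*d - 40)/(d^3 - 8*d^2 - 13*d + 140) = (d + 2)/(d - 7)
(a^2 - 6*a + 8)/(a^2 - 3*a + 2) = (a - 4)/(a - 1)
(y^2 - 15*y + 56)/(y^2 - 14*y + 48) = (y - 7)/(y - 6)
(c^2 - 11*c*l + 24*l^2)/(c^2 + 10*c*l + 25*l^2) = (c^2 - 11*c*l + 24*l^2)/(c^2 + 10*c*l + 25*l^2)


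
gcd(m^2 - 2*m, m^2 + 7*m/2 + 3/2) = 1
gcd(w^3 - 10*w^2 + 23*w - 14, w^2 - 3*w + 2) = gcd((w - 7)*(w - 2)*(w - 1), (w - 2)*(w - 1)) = w^2 - 3*w + 2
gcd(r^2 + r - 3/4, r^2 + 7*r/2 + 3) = r + 3/2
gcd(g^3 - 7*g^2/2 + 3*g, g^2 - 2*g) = g^2 - 2*g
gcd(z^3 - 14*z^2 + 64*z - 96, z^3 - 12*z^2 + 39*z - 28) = z - 4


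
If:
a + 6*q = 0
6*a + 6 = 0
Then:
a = -1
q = 1/6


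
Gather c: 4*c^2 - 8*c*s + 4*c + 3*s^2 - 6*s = 4*c^2 + c*(4 - 8*s) + 3*s^2 - 6*s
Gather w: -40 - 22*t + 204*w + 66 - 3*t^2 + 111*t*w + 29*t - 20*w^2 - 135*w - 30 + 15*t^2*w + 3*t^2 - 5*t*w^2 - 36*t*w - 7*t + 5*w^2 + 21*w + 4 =w^2*(-5*t - 15) + w*(15*t^2 + 75*t + 90)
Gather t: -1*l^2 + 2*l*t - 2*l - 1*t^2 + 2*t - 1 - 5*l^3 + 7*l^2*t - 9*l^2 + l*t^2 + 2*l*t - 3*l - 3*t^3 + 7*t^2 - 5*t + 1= -5*l^3 - 10*l^2 - 5*l - 3*t^3 + t^2*(l + 6) + t*(7*l^2 + 4*l - 3)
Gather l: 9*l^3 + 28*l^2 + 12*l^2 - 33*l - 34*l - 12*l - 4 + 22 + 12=9*l^3 + 40*l^2 - 79*l + 30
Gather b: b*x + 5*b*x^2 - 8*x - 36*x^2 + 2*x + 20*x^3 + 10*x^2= b*(5*x^2 + x) + 20*x^3 - 26*x^2 - 6*x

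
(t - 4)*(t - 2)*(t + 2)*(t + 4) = t^4 - 20*t^2 + 64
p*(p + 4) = p^2 + 4*p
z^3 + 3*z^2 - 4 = (z - 1)*(z + 2)^2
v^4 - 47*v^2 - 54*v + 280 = (v - 7)*(v - 2)*(v + 4)*(v + 5)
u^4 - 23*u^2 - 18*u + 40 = (u - 5)*(u - 1)*(u + 2)*(u + 4)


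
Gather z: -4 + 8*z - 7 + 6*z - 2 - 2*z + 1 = 12*z - 12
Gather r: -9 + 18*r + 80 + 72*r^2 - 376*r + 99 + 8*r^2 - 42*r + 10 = 80*r^2 - 400*r + 180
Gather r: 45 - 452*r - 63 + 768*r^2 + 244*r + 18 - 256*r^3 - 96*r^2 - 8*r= -256*r^3 + 672*r^2 - 216*r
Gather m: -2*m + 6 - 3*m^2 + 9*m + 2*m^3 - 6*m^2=2*m^3 - 9*m^2 + 7*m + 6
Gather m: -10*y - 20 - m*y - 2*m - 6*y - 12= m*(-y - 2) - 16*y - 32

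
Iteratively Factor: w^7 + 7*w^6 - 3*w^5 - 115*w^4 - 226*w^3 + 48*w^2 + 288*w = (w)*(w^6 + 7*w^5 - 3*w^4 - 115*w^3 - 226*w^2 + 48*w + 288) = w*(w + 3)*(w^5 + 4*w^4 - 15*w^3 - 70*w^2 - 16*w + 96) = w*(w - 1)*(w + 3)*(w^4 + 5*w^3 - 10*w^2 - 80*w - 96) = w*(w - 1)*(w + 2)*(w + 3)*(w^3 + 3*w^2 - 16*w - 48) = w*(w - 4)*(w - 1)*(w + 2)*(w + 3)*(w^2 + 7*w + 12) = w*(w - 4)*(w - 1)*(w + 2)*(w + 3)*(w + 4)*(w + 3)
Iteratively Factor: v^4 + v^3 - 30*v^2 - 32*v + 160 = (v + 4)*(v^3 - 3*v^2 - 18*v + 40) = (v + 4)^2*(v^2 - 7*v + 10) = (v - 2)*(v + 4)^2*(v - 5)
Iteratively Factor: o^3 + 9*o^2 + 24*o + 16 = (o + 1)*(o^2 + 8*o + 16) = (o + 1)*(o + 4)*(o + 4)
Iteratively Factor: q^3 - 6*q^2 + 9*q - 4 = (q - 1)*(q^2 - 5*q + 4) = (q - 1)^2*(q - 4)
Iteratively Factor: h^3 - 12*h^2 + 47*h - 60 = (h - 3)*(h^2 - 9*h + 20) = (h - 4)*(h - 3)*(h - 5)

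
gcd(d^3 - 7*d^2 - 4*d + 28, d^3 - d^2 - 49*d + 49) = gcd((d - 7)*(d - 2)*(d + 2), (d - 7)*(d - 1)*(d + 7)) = d - 7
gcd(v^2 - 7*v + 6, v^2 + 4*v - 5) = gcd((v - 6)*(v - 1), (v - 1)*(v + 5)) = v - 1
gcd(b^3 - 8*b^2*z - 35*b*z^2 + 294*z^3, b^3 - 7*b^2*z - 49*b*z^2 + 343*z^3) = b^2 - 14*b*z + 49*z^2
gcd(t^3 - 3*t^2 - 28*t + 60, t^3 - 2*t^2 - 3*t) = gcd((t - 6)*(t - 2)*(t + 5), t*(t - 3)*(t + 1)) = 1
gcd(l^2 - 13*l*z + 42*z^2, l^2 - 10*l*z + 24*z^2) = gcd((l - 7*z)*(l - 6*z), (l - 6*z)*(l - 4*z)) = -l + 6*z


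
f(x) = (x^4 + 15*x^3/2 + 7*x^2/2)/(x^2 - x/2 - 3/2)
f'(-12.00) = -16.09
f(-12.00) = 55.76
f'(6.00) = 19.22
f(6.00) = 96.57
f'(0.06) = -0.33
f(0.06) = -0.01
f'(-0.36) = -0.07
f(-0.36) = -0.10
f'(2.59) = 0.21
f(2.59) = 50.80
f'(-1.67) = 0.46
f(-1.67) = -8.19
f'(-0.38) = -0.21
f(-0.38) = -0.10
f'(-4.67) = -1.83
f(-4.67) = -9.36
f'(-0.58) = -3.50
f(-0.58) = 0.20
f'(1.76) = -214.97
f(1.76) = 85.46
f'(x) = (1/2 - 2*x)*(x^4 + 15*x^3/2 + 7*x^2/2)/(x^2 - x/2 - 3/2)^2 + (4*x^3 + 45*x^2/2 + 7*x)/(x^2 - x/2 - 3/2)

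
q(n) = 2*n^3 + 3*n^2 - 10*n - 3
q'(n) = 6*n^2 + 6*n - 10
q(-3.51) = -17.43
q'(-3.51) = 42.86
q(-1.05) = 8.49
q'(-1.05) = -9.68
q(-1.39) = 11.33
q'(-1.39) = -6.75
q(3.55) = 88.79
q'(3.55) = 86.92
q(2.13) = 8.64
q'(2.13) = 30.00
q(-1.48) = 11.89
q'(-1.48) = -5.74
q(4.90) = 255.33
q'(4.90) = 163.46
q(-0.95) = 7.49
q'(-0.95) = -10.28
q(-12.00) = -2907.00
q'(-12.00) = 782.00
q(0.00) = -3.00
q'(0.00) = -10.00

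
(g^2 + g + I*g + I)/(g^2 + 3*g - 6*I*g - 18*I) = (g^2 + g*(1 + I) + I)/(g^2 + g*(3 - 6*I) - 18*I)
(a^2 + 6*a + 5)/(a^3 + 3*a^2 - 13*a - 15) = 1/(a - 3)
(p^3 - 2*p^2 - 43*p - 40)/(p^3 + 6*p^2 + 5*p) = (p - 8)/p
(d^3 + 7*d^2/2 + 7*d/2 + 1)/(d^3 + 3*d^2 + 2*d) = (d + 1/2)/d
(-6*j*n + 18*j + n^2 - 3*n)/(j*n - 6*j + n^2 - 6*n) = (-6*j*n + 18*j + n^2 - 3*n)/(j*n - 6*j + n^2 - 6*n)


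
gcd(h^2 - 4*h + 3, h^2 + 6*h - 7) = h - 1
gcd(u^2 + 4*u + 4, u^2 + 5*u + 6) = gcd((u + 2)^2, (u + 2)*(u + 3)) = u + 2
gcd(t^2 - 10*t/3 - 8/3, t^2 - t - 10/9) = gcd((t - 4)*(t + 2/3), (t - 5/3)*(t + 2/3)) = t + 2/3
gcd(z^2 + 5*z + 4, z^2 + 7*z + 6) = z + 1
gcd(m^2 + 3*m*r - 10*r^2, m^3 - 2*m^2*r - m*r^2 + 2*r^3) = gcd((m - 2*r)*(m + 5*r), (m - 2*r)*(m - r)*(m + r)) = -m + 2*r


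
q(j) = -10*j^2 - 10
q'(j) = -20*j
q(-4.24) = -189.78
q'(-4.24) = 84.80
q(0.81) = -16.56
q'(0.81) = -16.20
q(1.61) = -35.92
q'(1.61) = -32.20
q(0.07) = -10.05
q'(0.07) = -1.40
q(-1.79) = -42.04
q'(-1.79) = 35.80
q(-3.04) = -102.42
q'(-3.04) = 60.80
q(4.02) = -171.60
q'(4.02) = -80.40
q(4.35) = -199.22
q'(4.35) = -87.00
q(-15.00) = -2260.00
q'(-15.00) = 300.00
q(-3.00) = -100.00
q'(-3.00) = 60.00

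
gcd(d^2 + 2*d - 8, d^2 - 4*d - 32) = d + 4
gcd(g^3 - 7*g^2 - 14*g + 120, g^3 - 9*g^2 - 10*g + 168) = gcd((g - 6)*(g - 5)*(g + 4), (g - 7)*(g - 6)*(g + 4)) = g^2 - 2*g - 24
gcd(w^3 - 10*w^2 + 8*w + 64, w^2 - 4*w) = w - 4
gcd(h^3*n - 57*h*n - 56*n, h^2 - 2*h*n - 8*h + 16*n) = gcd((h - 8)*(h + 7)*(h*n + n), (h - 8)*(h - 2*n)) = h - 8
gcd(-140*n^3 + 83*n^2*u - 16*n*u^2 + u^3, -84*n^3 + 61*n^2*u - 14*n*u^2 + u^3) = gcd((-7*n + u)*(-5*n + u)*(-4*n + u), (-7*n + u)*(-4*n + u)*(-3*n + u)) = 28*n^2 - 11*n*u + u^2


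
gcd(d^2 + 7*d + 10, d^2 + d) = 1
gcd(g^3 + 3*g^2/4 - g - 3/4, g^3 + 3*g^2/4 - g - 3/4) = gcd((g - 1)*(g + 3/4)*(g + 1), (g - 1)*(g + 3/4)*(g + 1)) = g^3 + 3*g^2/4 - g - 3/4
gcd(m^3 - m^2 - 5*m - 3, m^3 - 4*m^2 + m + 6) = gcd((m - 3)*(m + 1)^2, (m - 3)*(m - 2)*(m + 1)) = m^2 - 2*m - 3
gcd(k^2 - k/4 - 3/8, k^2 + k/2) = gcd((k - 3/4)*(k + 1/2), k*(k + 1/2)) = k + 1/2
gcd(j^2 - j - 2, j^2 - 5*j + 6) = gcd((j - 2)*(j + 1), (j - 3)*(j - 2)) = j - 2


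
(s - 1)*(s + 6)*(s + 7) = s^3 + 12*s^2 + 29*s - 42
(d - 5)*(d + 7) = d^2 + 2*d - 35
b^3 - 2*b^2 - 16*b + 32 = (b - 4)*(b - 2)*(b + 4)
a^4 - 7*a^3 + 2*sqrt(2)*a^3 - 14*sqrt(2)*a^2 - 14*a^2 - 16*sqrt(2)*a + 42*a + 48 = (a - 8)*(a + 1)*(a - sqrt(2))*(a + 3*sqrt(2))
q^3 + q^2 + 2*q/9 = q*(q + 1/3)*(q + 2/3)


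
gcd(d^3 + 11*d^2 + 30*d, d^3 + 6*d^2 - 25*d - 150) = d^2 + 11*d + 30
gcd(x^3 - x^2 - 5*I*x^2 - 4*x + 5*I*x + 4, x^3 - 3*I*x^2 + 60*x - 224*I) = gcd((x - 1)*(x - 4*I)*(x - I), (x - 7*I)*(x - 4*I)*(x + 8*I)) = x - 4*I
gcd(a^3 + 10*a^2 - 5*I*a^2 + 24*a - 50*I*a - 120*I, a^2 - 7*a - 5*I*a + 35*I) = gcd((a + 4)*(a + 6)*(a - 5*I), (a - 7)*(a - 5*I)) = a - 5*I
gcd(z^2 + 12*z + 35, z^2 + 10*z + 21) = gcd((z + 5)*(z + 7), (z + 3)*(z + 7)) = z + 7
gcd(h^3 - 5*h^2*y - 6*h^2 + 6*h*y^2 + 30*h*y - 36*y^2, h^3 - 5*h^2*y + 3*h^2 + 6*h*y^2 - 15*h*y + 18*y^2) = h^2 - 5*h*y + 6*y^2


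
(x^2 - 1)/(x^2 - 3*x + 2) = (x + 1)/(x - 2)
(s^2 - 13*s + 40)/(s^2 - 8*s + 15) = (s - 8)/(s - 3)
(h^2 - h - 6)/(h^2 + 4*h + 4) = (h - 3)/(h + 2)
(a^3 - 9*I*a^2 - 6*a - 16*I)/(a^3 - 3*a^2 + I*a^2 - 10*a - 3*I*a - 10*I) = (a^2 - 10*I*a - 16)/(a^2 - 3*a - 10)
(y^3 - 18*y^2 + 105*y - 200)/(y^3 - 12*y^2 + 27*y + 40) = (y - 5)/(y + 1)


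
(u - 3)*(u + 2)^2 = u^3 + u^2 - 8*u - 12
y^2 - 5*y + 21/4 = (y - 7/2)*(y - 3/2)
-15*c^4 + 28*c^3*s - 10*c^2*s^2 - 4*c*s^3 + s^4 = (-5*c + s)*(-c + s)^2*(3*c + s)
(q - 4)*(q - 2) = q^2 - 6*q + 8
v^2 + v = v*(v + 1)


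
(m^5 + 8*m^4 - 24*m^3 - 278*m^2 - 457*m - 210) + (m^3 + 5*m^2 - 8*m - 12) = m^5 + 8*m^4 - 23*m^3 - 273*m^2 - 465*m - 222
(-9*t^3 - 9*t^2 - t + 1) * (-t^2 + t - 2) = 9*t^5 + 10*t^3 + 16*t^2 + 3*t - 2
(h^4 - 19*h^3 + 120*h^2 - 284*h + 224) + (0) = h^4 - 19*h^3 + 120*h^2 - 284*h + 224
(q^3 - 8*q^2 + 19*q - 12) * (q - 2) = q^4 - 10*q^3 + 35*q^2 - 50*q + 24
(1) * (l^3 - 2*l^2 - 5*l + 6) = l^3 - 2*l^2 - 5*l + 6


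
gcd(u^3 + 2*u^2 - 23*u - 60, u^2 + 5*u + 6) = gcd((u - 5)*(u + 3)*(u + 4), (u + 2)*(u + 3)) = u + 3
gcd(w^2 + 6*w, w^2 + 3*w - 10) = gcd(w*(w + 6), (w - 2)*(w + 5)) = 1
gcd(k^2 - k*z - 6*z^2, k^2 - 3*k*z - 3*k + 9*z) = -k + 3*z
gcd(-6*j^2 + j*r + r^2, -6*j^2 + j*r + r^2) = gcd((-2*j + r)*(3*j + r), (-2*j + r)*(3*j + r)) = -6*j^2 + j*r + r^2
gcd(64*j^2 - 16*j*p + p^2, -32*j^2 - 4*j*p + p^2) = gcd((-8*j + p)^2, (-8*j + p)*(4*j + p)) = -8*j + p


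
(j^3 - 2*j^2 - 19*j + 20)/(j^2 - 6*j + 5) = j + 4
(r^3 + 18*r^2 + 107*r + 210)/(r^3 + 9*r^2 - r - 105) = (r + 6)/(r - 3)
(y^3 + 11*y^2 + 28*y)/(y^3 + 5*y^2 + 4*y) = (y + 7)/(y + 1)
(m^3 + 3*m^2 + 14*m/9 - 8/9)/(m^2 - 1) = (9*m^3 + 27*m^2 + 14*m - 8)/(9*(m^2 - 1))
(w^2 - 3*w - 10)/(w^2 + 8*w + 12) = (w - 5)/(w + 6)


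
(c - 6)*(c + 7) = c^2 + c - 42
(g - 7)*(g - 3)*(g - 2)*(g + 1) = g^4 - 11*g^3 + 29*g^2 - g - 42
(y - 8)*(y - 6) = y^2 - 14*y + 48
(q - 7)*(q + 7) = q^2 - 49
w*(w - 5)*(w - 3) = w^3 - 8*w^2 + 15*w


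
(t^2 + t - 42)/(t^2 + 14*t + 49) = (t - 6)/(t + 7)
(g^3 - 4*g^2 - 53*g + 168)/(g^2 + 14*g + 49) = (g^2 - 11*g + 24)/(g + 7)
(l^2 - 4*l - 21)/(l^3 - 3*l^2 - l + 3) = (l^2 - 4*l - 21)/(l^3 - 3*l^2 - l + 3)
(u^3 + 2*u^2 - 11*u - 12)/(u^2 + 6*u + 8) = (u^2 - 2*u - 3)/(u + 2)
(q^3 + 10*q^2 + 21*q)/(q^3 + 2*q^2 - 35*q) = (q + 3)/(q - 5)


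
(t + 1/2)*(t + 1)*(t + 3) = t^3 + 9*t^2/2 + 5*t + 3/2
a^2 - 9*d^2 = (a - 3*d)*(a + 3*d)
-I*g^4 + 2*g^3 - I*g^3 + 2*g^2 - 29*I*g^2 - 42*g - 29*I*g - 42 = (g - 3*I)*(g - 2*I)*(g + 7*I)*(-I*g - I)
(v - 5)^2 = v^2 - 10*v + 25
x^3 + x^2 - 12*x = x*(x - 3)*(x + 4)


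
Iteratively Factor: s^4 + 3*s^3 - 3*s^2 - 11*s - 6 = (s + 3)*(s^3 - 3*s - 2) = (s + 1)*(s + 3)*(s^2 - s - 2) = (s - 2)*(s + 1)*(s + 3)*(s + 1)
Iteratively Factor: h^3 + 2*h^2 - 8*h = (h + 4)*(h^2 - 2*h) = h*(h + 4)*(h - 2)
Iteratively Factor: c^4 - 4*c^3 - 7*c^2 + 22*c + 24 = (c - 3)*(c^3 - c^2 - 10*c - 8) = (c - 3)*(c + 2)*(c^2 - 3*c - 4) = (c - 4)*(c - 3)*(c + 2)*(c + 1)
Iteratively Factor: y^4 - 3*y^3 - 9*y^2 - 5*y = (y + 1)*(y^3 - 4*y^2 - 5*y) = y*(y + 1)*(y^2 - 4*y - 5) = y*(y + 1)^2*(y - 5)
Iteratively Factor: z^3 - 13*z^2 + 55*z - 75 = (z - 3)*(z^2 - 10*z + 25) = (z - 5)*(z - 3)*(z - 5)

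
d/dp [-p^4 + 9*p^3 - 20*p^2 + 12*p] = -4*p^3 + 27*p^2 - 40*p + 12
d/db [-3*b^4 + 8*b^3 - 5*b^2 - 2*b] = -12*b^3 + 24*b^2 - 10*b - 2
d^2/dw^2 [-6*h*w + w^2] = 2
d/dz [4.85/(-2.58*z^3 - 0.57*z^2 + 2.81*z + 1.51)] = (37.539*z^2 + 5.529*z - 13.6285)/(2.58*z^3 + 0.57*z^2 - 2.81*z - 1.51)^2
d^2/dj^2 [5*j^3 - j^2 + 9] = 30*j - 2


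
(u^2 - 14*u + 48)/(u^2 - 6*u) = (u - 8)/u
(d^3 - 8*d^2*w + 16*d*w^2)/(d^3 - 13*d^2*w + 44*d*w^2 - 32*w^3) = d*(d - 4*w)/(d^2 - 9*d*w + 8*w^2)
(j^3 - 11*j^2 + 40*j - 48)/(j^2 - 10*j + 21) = (j^2 - 8*j + 16)/(j - 7)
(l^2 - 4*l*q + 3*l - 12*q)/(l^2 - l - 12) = (l - 4*q)/(l - 4)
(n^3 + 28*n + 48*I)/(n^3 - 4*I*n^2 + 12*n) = (n + 4*I)/n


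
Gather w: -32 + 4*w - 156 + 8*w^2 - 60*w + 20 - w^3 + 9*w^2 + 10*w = -w^3 + 17*w^2 - 46*w - 168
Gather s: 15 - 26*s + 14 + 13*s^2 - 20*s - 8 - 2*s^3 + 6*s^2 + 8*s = -2*s^3 + 19*s^2 - 38*s + 21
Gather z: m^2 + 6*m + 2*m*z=m^2 + 2*m*z + 6*m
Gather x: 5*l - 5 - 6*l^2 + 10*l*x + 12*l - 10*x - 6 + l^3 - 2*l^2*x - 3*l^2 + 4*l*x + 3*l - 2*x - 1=l^3 - 9*l^2 + 20*l + x*(-2*l^2 + 14*l - 12) - 12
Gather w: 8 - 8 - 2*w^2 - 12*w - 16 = -2*w^2 - 12*w - 16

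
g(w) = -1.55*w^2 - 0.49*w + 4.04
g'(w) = -3.1*w - 0.49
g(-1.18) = 2.46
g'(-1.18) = 3.17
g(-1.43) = 1.57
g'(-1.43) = 3.94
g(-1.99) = -1.12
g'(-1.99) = 5.68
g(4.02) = -22.98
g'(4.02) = -12.95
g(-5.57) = -41.32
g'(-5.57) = 16.78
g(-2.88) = -7.41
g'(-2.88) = 8.44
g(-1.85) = -0.36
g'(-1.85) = 5.24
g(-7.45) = -78.34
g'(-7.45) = 22.60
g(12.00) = -225.04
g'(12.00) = -37.69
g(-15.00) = -337.36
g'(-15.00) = 46.01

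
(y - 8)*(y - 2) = y^2 - 10*y + 16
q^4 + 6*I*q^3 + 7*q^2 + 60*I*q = q*(q - 3*I)*(q + 4*I)*(q + 5*I)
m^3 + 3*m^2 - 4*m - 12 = (m - 2)*(m + 2)*(m + 3)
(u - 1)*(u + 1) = u^2 - 1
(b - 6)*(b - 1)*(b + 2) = b^3 - 5*b^2 - 8*b + 12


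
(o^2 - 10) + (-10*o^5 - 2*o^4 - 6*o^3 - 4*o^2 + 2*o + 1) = -10*o^5 - 2*o^4 - 6*o^3 - 3*o^2 + 2*o - 9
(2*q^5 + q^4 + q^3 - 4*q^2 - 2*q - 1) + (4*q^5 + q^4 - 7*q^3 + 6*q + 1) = 6*q^5 + 2*q^4 - 6*q^3 - 4*q^2 + 4*q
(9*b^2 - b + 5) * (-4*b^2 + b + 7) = -36*b^4 + 13*b^3 + 42*b^2 - 2*b + 35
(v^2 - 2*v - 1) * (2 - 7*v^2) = -7*v^4 + 14*v^3 + 9*v^2 - 4*v - 2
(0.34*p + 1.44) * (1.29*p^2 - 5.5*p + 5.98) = 0.4386*p^3 - 0.0124000000000002*p^2 - 5.8868*p + 8.6112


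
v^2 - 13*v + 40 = (v - 8)*(v - 5)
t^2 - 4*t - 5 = (t - 5)*(t + 1)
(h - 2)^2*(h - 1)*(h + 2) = h^4 - 3*h^3 - 2*h^2 + 12*h - 8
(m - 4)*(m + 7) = m^2 + 3*m - 28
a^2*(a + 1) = a^3 + a^2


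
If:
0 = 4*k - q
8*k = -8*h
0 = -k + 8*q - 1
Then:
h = -1/31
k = 1/31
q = 4/31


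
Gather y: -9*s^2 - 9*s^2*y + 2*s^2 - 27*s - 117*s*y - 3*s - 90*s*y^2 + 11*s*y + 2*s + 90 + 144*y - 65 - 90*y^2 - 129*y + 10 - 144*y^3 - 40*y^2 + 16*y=-7*s^2 - 28*s - 144*y^3 + y^2*(-90*s - 130) + y*(-9*s^2 - 106*s + 31) + 35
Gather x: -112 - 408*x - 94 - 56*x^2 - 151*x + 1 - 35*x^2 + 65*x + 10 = -91*x^2 - 494*x - 195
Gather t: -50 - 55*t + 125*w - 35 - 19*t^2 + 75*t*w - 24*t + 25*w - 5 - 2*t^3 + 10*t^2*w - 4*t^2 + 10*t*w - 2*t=-2*t^3 + t^2*(10*w - 23) + t*(85*w - 81) + 150*w - 90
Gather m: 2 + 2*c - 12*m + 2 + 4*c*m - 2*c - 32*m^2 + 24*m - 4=-32*m^2 + m*(4*c + 12)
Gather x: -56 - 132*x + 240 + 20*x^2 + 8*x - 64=20*x^2 - 124*x + 120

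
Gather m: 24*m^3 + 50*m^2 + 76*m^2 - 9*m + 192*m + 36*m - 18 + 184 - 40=24*m^3 + 126*m^2 + 219*m + 126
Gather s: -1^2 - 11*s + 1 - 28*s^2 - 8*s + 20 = -28*s^2 - 19*s + 20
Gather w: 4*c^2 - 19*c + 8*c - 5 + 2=4*c^2 - 11*c - 3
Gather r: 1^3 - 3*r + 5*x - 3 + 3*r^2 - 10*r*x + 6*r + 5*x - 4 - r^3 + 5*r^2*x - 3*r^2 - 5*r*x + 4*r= -r^3 + 5*r^2*x + r*(7 - 15*x) + 10*x - 6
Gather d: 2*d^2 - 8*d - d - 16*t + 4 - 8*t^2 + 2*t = 2*d^2 - 9*d - 8*t^2 - 14*t + 4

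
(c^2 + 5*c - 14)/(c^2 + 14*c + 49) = (c - 2)/(c + 7)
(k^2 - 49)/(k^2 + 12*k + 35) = (k - 7)/(k + 5)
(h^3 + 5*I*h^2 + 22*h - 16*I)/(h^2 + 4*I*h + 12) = (h^2 + 7*I*h + 8)/(h + 6*I)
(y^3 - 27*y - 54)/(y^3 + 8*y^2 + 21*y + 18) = (y - 6)/(y + 2)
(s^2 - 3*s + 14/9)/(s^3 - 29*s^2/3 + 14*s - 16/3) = (s - 7/3)/(s^2 - 9*s + 8)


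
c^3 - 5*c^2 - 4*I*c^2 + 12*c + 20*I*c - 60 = (c - 5)*(c - 6*I)*(c + 2*I)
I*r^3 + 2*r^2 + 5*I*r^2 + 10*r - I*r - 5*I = (r + 5)*(r - I)*(I*r + 1)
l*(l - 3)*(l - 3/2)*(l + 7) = l^4 + 5*l^3/2 - 27*l^2 + 63*l/2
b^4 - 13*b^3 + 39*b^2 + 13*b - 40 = (b - 8)*(b - 5)*(b - 1)*(b + 1)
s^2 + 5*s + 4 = (s + 1)*(s + 4)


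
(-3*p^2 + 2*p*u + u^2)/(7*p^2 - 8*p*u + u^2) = (-3*p - u)/(7*p - u)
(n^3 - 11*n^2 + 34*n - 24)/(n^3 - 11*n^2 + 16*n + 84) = (n^2 - 5*n + 4)/(n^2 - 5*n - 14)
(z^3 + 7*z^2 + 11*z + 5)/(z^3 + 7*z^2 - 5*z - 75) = (z^2 + 2*z + 1)/(z^2 + 2*z - 15)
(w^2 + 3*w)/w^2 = (w + 3)/w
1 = 1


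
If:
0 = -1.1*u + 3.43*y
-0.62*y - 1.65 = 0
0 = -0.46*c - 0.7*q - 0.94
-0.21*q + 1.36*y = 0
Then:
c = 24.18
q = -17.24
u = -8.30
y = -2.66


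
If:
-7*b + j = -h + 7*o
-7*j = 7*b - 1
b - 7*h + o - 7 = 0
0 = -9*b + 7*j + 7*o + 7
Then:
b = 342/1153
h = -8265/8071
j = -1241/8071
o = -536/1153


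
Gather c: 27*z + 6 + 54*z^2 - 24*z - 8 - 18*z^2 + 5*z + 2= 36*z^2 + 8*z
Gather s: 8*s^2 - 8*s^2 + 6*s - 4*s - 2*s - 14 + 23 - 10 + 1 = 0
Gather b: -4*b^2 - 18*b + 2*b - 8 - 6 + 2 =-4*b^2 - 16*b - 12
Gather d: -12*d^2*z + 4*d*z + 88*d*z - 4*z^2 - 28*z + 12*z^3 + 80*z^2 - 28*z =-12*d^2*z + 92*d*z + 12*z^3 + 76*z^2 - 56*z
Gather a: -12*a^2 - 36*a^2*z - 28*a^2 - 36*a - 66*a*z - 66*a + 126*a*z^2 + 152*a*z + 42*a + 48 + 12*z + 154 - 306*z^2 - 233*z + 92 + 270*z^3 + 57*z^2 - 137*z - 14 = a^2*(-36*z - 40) + a*(126*z^2 + 86*z - 60) + 270*z^3 - 249*z^2 - 358*z + 280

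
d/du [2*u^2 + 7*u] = 4*u + 7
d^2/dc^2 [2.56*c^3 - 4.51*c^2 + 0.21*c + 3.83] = 15.36*c - 9.02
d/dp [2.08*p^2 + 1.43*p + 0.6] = 4.16*p + 1.43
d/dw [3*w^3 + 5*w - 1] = 9*w^2 + 5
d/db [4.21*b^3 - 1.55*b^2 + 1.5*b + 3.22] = 12.63*b^2 - 3.1*b + 1.5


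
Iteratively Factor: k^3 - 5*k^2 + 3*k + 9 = (k + 1)*(k^2 - 6*k + 9) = (k - 3)*(k + 1)*(k - 3)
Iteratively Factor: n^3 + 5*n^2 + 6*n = (n + 2)*(n^2 + 3*n) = (n + 2)*(n + 3)*(n)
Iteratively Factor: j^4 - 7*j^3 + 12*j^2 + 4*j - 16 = (j - 4)*(j^3 - 3*j^2 + 4) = (j - 4)*(j - 2)*(j^2 - j - 2) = (j - 4)*(j - 2)^2*(j + 1)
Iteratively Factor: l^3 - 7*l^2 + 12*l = (l)*(l^2 - 7*l + 12) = l*(l - 4)*(l - 3)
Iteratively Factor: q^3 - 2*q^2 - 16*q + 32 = (q - 4)*(q^2 + 2*q - 8) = (q - 4)*(q - 2)*(q + 4)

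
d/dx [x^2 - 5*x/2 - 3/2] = 2*x - 5/2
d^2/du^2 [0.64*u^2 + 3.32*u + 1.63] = 1.28000000000000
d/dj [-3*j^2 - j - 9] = -6*j - 1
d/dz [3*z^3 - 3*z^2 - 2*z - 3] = 9*z^2 - 6*z - 2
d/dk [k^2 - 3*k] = 2*k - 3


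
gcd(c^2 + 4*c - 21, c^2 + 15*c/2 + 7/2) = c + 7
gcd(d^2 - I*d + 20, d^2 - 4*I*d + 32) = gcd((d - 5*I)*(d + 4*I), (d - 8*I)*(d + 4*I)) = d + 4*I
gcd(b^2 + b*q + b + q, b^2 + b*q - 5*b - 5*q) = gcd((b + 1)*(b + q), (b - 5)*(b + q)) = b + q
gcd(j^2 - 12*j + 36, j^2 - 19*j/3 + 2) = j - 6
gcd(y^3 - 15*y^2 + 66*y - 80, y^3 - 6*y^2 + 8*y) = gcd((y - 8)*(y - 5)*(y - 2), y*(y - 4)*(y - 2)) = y - 2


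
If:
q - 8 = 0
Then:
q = 8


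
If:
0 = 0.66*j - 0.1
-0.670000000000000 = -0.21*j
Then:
No Solution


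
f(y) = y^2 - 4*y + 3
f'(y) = 2*y - 4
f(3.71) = 1.92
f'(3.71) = 3.42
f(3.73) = 1.99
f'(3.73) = 3.46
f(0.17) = 2.35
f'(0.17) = -3.66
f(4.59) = 5.71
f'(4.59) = 5.18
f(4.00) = 3.00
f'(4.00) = 4.00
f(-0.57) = 5.60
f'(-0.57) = -5.14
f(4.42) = 4.86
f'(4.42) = 4.84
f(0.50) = 1.25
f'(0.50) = -3.00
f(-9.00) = 120.00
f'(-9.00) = -22.00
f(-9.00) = 120.00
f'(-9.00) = -22.00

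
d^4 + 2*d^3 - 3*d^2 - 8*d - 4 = (d - 2)*(d + 1)^2*(d + 2)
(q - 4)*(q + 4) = q^2 - 16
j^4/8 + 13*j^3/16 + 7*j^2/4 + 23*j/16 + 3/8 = (j/4 + 1/4)*(j/2 + 1)*(j + 1/2)*(j + 3)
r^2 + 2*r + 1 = (r + 1)^2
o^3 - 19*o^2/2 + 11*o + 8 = (o - 8)*(o - 2)*(o + 1/2)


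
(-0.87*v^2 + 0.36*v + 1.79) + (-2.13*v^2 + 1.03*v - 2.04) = -3.0*v^2 + 1.39*v - 0.25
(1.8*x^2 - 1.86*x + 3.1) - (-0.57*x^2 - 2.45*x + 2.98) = 2.37*x^2 + 0.59*x + 0.12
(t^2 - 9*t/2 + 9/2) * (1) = t^2 - 9*t/2 + 9/2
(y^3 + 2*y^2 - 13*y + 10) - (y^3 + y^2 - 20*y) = y^2 + 7*y + 10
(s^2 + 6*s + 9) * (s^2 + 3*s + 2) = s^4 + 9*s^3 + 29*s^2 + 39*s + 18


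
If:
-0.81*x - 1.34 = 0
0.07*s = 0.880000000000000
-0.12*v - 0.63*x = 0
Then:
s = 12.57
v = 8.69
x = -1.65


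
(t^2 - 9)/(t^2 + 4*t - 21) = (t + 3)/(t + 7)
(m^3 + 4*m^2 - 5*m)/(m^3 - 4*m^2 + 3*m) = (m + 5)/(m - 3)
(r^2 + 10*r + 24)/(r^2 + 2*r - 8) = (r + 6)/(r - 2)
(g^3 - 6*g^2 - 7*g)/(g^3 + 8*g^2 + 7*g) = (g - 7)/(g + 7)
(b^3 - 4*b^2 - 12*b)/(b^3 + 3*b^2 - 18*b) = (b^2 - 4*b - 12)/(b^2 + 3*b - 18)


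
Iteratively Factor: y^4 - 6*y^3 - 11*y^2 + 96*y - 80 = (y + 4)*(y^3 - 10*y^2 + 29*y - 20) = (y - 4)*(y + 4)*(y^2 - 6*y + 5) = (y - 5)*(y - 4)*(y + 4)*(y - 1)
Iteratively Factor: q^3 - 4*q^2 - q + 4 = (q - 4)*(q^2 - 1) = (q - 4)*(q + 1)*(q - 1)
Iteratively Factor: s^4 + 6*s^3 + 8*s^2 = (s + 2)*(s^3 + 4*s^2) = s*(s + 2)*(s^2 + 4*s) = s*(s + 2)*(s + 4)*(s)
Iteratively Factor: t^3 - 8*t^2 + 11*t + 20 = (t + 1)*(t^2 - 9*t + 20) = (t - 4)*(t + 1)*(t - 5)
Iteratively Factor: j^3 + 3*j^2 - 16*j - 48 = (j - 4)*(j^2 + 7*j + 12) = (j - 4)*(j + 3)*(j + 4)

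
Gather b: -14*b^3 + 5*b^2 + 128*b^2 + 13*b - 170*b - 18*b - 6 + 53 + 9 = -14*b^3 + 133*b^2 - 175*b + 56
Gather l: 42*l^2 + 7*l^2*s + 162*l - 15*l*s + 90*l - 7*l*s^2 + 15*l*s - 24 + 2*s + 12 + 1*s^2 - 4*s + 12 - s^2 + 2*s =l^2*(7*s + 42) + l*(252 - 7*s^2)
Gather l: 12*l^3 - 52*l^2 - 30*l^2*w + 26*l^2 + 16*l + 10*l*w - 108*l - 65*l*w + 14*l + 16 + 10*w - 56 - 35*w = 12*l^3 + l^2*(-30*w - 26) + l*(-55*w - 78) - 25*w - 40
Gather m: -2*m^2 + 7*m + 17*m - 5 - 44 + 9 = -2*m^2 + 24*m - 40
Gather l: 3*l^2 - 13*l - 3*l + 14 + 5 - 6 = 3*l^2 - 16*l + 13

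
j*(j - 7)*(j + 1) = j^3 - 6*j^2 - 7*j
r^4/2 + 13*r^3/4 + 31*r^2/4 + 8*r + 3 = (r/2 + 1)*(r + 1)*(r + 3/2)*(r + 2)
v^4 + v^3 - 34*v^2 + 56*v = v*(v - 4)*(v - 2)*(v + 7)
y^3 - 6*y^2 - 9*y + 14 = (y - 7)*(y - 1)*(y + 2)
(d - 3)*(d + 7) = d^2 + 4*d - 21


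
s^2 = s^2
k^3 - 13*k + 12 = (k - 3)*(k - 1)*(k + 4)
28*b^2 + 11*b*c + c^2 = (4*b + c)*(7*b + c)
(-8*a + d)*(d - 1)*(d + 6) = -8*a*d^2 - 40*a*d + 48*a + d^3 + 5*d^2 - 6*d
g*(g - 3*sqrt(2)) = g^2 - 3*sqrt(2)*g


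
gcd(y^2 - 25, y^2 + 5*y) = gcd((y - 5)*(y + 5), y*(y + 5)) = y + 5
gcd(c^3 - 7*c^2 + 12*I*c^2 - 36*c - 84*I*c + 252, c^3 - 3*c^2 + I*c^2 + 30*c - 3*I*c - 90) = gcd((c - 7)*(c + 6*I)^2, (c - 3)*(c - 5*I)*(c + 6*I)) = c + 6*I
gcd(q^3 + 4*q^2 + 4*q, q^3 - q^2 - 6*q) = q^2 + 2*q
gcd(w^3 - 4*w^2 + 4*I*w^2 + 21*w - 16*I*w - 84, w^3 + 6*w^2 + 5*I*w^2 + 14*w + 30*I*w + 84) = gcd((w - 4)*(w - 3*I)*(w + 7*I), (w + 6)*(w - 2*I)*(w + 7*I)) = w + 7*I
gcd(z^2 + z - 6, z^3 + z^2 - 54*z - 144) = z + 3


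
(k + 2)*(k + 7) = k^2 + 9*k + 14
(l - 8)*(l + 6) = l^2 - 2*l - 48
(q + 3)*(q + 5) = q^2 + 8*q + 15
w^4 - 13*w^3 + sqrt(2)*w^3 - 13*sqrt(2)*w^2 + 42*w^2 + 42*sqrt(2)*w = w*(w - 7)*(w - 6)*(w + sqrt(2))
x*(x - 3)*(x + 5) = x^3 + 2*x^2 - 15*x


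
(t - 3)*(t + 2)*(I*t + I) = I*t^3 - 7*I*t - 6*I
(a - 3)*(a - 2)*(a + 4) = a^3 - a^2 - 14*a + 24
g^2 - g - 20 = (g - 5)*(g + 4)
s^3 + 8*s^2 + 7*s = s*(s + 1)*(s + 7)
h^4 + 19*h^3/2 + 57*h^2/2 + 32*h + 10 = (h + 1/2)*(h + 2)^2*(h + 5)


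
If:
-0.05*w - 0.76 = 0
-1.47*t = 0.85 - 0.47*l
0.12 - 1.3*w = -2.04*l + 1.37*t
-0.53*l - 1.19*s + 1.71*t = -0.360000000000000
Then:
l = -12.90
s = -0.71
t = -4.70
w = -15.20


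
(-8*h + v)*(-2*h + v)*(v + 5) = 16*h^2*v + 80*h^2 - 10*h*v^2 - 50*h*v + v^3 + 5*v^2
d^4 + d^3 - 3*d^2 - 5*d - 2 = (d - 2)*(d + 1)^3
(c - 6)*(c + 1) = c^2 - 5*c - 6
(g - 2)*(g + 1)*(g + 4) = g^3 + 3*g^2 - 6*g - 8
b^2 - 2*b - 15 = (b - 5)*(b + 3)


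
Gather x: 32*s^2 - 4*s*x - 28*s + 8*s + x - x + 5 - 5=32*s^2 - 4*s*x - 20*s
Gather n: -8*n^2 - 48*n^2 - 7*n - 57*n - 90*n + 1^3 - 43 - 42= -56*n^2 - 154*n - 84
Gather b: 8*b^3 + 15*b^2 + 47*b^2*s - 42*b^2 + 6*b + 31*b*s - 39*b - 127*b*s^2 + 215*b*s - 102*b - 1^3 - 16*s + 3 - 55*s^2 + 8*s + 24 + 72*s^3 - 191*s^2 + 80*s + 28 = 8*b^3 + b^2*(47*s - 27) + b*(-127*s^2 + 246*s - 135) + 72*s^3 - 246*s^2 + 72*s + 54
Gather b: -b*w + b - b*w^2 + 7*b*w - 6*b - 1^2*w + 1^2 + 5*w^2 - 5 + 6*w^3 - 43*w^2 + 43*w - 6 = b*(-w^2 + 6*w - 5) + 6*w^3 - 38*w^2 + 42*w - 10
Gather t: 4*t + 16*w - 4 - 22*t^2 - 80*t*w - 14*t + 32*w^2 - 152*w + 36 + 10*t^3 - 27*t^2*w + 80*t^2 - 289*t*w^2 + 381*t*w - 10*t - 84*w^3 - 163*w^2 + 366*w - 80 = 10*t^3 + t^2*(58 - 27*w) + t*(-289*w^2 + 301*w - 20) - 84*w^3 - 131*w^2 + 230*w - 48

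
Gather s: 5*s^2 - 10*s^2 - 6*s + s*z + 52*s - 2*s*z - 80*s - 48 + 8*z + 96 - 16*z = -5*s^2 + s*(-z - 34) - 8*z + 48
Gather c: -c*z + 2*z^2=-c*z + 2*z^2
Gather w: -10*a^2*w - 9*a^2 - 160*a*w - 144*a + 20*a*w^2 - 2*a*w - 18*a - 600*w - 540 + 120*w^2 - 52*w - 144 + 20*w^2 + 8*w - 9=-9*a^2 - 162*a + w^2*(20*a + 140) + w*(-10*a^2 - 162*a - 644) - 693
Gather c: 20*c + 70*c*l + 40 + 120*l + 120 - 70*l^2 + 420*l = c*(70*l + 20) - 70*l^2 + 540*l + 160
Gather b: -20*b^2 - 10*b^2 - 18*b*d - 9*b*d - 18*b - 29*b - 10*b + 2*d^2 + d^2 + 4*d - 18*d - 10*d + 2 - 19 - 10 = -30*b^2 + b*(-27*d - 57) + 3*d^2 - 24*d - 27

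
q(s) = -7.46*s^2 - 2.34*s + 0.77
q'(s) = -14.92*s - 2.34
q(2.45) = -49.74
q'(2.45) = -38.89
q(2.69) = -59.51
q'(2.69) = -42.47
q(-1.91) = -21.98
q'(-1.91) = 26.16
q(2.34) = -45.55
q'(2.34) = -37.25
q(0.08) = 0.54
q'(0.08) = -3.53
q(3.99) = -127.33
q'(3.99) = -61.87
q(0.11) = 0.42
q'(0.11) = -3.98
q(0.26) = -0.34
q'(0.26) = -6.22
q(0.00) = 0.77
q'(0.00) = -2.34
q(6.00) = -281.83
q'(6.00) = -91.86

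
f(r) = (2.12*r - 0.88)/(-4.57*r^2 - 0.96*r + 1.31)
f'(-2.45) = 0.14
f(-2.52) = 0.25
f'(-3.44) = 0.06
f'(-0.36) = 5.38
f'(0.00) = 1.13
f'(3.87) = 0.02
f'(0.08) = 0.93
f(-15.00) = 0.03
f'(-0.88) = 8.62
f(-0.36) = -1.55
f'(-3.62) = 0.05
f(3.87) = -0.10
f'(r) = (2.12*r - 0.88)*(9.14*r + 0.96)/(-4.57*r^2 - 0.96*r + 1.31)^2 + 2.12/(-4.57*r^2 - 0.96*r + 1.31)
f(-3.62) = 0.16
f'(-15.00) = 0.00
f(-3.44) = 0.17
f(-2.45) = 0.26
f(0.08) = -0.59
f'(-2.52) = 0.13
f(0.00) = -0.67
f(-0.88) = 1.98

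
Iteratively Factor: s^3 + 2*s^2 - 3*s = (s)*(s^2 + 2*s - 3) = s*(s - 1)*(s + 3)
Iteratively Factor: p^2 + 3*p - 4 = (p - 1)*(p + 4)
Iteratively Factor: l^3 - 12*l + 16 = (l - 2)*(l^2 + 2*l - 8) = (l - 2)*(l + 4)*(l - 2)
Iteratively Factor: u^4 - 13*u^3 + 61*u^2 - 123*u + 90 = (u - 3)*(u^3 - 10*u^2 + 31*u - 30) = (u - 3)*(u - 2)*(u^2 - 8*u + 15) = (u - 3)^2*(u - 2)*(u - 5)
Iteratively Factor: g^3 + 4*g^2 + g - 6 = (g + 3)*(g^2 + g - 2) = (g - 1)*(g + 3)*(g + 2)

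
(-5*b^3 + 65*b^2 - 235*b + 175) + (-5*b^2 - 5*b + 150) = -5*b^3 + 60*b^2 - 240*b + 325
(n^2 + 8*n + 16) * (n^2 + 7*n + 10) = n^4 + 15*n^3 + 82*n^2 + 192*n + 160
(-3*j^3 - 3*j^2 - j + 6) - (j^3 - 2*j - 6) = -4*j^3 - 3*j^2 + j + 12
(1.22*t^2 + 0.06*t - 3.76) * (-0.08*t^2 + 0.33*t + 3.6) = -0.0976*t^4 + 0.3978*t^3 + 4.7126*t^2 - 1.0248*t - 13.536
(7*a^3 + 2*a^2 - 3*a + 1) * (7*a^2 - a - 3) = 49*a^5 + 7*a^4 - 44*a^3 + 4*a^2 + 8*a - 3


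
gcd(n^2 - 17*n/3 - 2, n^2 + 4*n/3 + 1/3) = n + 1/3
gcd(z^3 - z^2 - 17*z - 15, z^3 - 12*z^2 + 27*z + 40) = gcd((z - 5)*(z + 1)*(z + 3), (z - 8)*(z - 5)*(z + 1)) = z^2 - 4*z - 5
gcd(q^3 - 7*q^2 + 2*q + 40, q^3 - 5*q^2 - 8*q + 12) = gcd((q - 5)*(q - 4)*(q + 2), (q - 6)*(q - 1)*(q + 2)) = q + 2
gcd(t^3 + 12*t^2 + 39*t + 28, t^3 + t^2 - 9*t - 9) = t + 1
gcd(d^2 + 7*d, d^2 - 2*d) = d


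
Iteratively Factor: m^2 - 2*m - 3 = (m - 3)*(m + 1)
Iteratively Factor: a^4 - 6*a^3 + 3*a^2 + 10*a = (a - 2)*(a^3 - 4*a^2 - 5*a) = (a - 2)*(a + 1)*(a^2 - 5*a) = a*(a - 2)*(a + 1)*(a - 5)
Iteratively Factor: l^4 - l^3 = (l)*(l^3 - l^2) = l^2*(l^2 - l) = l^2*(l - 1)*(l)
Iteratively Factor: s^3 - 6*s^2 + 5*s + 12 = (s + 1)*(s^2 - 7*s + 12) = (s - 3)*(s + 1)*(s - 4)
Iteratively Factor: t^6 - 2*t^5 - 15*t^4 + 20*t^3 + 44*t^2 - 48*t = (t - 1)*(t^5 - t^4 - 16*t^3 + 4*t^2 + 48*t) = (t - 4)*(t - 1)*(t^4 + 3*t^3 - 4*t^2 - 12*t) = (t - 4)*(t - 2)*(t - 1)*(t^3 + 5*t^2 + 6*t) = (t - 4)*(t - 2)*(t - 1)*(t + 3)*(t^2 + 2*t) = t*(t - 4)*(t - 2)*(t - 1)*(t + 3)*(t + 2)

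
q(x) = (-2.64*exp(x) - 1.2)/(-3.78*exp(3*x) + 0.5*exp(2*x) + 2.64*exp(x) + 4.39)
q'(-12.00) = 0.00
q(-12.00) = -0.27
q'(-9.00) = 0.00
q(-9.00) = -0.27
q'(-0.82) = -0.19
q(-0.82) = -0.44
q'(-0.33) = -0.58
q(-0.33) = -0.60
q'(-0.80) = -0.19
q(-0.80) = -0.45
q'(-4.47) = -0.00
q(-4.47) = -0.28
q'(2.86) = -0.00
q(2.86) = 0.00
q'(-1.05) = -0.13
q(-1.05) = -0.41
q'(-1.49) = -0.08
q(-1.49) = -0.36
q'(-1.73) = -0.07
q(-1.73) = -0.34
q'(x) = (-2.64*exp(x) - 1.2)*(11.34*exp(3*x) - 1.0*exp(2*x) - 2.64*exp(x))/(-3.78*exp(3*x) + 0.5*exp(2*x) + 2.64*exp(x) + 4.39)^2 - 2.64*exp(x)/(-3.78*exp(3*x) + 0.5*exp(2*x) + 2.64*exp(x) + 4.39) = (-19.9584*exp(3*x) - 12.288*exp(2*x) + 1.2*exp(x) - 8.4216)*exp(x)/(14.2884*exp(6*x) - 3.78*exp(5*x) - 19.7084*exp(4*x) - 30.5484*exp(3*x) + 11.3596*exp(2*x) + 23.1792*exp(x) + 19.2721)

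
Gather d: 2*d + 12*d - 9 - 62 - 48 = 14*d - 119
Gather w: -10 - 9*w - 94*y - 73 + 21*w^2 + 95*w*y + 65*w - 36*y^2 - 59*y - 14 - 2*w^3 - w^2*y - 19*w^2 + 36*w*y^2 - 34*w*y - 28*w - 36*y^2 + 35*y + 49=-2*w^3 + w^2*(2 - y) + w*(36*y^2 + 61*y + 28) - 72*y^2 - 118*y - 48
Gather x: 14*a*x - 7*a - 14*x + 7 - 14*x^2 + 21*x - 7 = -7*a - 14*x^2 + x*(14*a + 7)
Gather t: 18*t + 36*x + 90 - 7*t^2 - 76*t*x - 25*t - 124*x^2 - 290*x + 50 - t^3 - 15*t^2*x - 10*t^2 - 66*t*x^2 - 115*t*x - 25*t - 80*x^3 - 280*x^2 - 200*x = -t^3 + t^2*(-15*x - 17) + t*(-66*x^2 - 191*x - 32) - 80*x^3 - 404*x^2 - 454*x + 140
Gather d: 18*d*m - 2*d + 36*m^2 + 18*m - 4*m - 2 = d*(18*m - 2) + 36*m^2 + 14*m - 2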